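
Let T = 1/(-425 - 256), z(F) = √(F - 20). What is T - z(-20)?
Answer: -1/681 - 2*I*√10 ≈ -0.0014684 - 6.3246*I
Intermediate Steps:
z(F) = √(-20 + F)
T = -1/681 (T = 1/(-681) = -1/681 ≈ -0.0014684)
T - z(-20) = -1/681 - √(-20 - 20) = -1/681 - √(-40) = -1/681 - 2*I*√10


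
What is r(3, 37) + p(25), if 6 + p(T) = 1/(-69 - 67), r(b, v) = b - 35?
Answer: -5169/136 ≈ -38.007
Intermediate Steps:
r(b, v) = -35 + b
p(T) = -817/136 (p(T) = -6 + 1/(-69 - 67) = -6 + 1/(-136) = -6 - 1/136 = -817/136)
r(3, 37) + p(25) = (-35 + 3) - 817/136 = -32 - 817/136 = -5169/136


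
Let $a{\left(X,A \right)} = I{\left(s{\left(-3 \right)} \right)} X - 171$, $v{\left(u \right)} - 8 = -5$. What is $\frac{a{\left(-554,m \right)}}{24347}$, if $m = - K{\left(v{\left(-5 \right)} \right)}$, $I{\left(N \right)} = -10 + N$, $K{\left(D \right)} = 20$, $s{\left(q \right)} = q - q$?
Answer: $\frac{5369}{24347} \approx 0.22052$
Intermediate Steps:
$v{\left(u \right)} = 3$ ($v{\left(u \right)} = 8 - 5 = 3$)
$s{\left(q \right)} = 0$
$m = -20$ ($m = \left(-1\right) 20 = -20$)
$a{\left(X,A \right)} = -171 - 10 X$ ($a{\left(X,A \right)} = \left(-10 + 0\right) X - 171 = - 10 X - 171 = -171 - 10 X$)
$\frac{a{\left(-554,m \right)}}{24347} = \frac{-171 - -5540}{24347} = \left(-171 + 5540\right) \frac{1}{24347} = 5369 \cdot \frac{1}{24347} = \frac{5369}{24347}$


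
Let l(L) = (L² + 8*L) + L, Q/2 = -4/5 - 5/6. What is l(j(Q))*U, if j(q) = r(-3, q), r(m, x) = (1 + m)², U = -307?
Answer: -15964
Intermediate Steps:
Q = -49/15 (Q = 2*(-4/5 - 5/6) = 2*(-4*⅕ - 5*⅙) = 2*(-⅘ - ⅚) = 2*(-49/30) = -49/15 ≈ -3.2667)
j(q) = 4 (j(q) = (1 - 3)² = (-2)² = 4)
l(L) = L² + 9*L
l(j(Q))*U = (4*(9 + 4))*(-307) = (4*13)*(-307) = 52*(-307) = -15964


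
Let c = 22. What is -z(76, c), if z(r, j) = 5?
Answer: -5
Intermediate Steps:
-z(76, c) = -1*5 = -5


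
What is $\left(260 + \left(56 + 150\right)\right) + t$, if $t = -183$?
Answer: $283$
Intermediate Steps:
$\left(260 + \left(56 + 150\right)\right) + t = \left(260 + \left(56 + 150\right)\right) - 183 = \left(260 + 206\right) - 183 = 466 - 183 = 283$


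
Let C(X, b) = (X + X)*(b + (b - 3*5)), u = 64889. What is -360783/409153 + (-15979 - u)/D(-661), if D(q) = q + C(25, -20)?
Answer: 10618917997/465206961 ≈ 22.826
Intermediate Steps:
C(X, b) = 2*X*(-15 + 2*b) (C(X, b) = (2*X)*(b + (b - 15)) = (2*X)*(b + (-15 + b)) = (2*X)*(-15 + 2*b) = 2*X*(-15 + 2*b))
D(q) = -2750 + q (D(q) = q + 2*25*(-15 + 2*(-20)) = q + 2*25*(-15 - 40) = q + 2*25*(-55) = q - 2750 = -2750 + q)
-360783/409153 + (-15979 - u)/D(-661) = -360783/409153 + (-15979 - 1*64889)/(-2750 - 661) = -360783*1/409153 + (-15979 - 64889)/(-3411) = -360783/409153 - 80868*(-1/3411) = -360783/409153 + 26956/1137 = 10618917997/465206961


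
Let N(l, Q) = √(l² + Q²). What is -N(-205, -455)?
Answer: -5*√9962 ≈ -499.05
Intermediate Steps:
N(l, Q) = √(Q² + l²)
-N(-205, -455) = -√((-455)² + (-205)²) = -√(207025 + 42025) = -√249050 = -5*√9962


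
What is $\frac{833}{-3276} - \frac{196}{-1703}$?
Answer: $- \frac{8533}{61308} \approx -0.13918$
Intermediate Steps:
$\frac{833}{-3276} - \frac{196}{-1703} = 833 \left(- \frac{1}{3276}\right) - - \frac{196}{1703} = - \frac{119}{468} + \frac{196}{1703} = - \frac{8533}{61308}$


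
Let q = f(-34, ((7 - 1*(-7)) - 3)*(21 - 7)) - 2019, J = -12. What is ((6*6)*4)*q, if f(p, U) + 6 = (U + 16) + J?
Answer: -268848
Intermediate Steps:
f(p, U) = -2 + U (f(p, U) = -6 + ((U + 16) - 12) = -6 + ((16 + U) - 12) = -6 + (4 + U) = -2 + U)
q = -1867 (q = (-2 + ((7 - 1*(-7)) - 3)*(21 - 7)) - 2019 = (-2 + ((7 + 7) - 3)*14) - 2019 = (-2 + (14 - 3)*14) - 2019 = (-2 + 11*14) - 2019 = (-2 + 154) - 2019 = 152 - 2019 = -1867)
((6*6)*4)*q = ((6*6)*4)*(-1867) = (36*4)*(-1867) = 144*(-1867) = -268848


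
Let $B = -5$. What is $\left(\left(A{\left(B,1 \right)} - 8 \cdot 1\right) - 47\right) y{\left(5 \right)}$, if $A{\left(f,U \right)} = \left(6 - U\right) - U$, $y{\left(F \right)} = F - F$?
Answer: $0$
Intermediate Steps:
$y{\left(F \right)} = 0$
$A{\left(f,U \right)} = 6 - 2 U$
$\left(\left(A{\left(B,1 \right)} - 8 \cdot 1\right) - 47\right) y{\left(5 \right)} = \left(\left(\left(6 - 2\right) - 8 \cdot 1\right) - 47\right) 0 = \left(\left(\left(6 - 2\right) - 8\right) - 47\right) 0 = \left(\left(4 - 8\right) - 47\right) 0 = \left(-4 - 47\right) 0 = \left(-51\right) 0 = 0$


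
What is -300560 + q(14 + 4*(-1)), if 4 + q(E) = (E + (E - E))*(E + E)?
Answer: -300364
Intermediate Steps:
q(E) = -4 + 2*E² (q(E) = -4 + (E + (E - E))*(E + E) = -4 + (E + 0)*(2*E) = -4 + E*(2*E) = -4 + 2*E²)
-300560 + q(14 + 4*(-1)) = -300560 + (-4 + 2*(14 + 4*(-1))²) = -300560 + (-4 + 2*(14 - 4)²) = -300560 + (-4 + 2*10²) = -300560 + (-4 + 2*100) = -300560 + (-4 + 200) = -300560 + 196 = -300364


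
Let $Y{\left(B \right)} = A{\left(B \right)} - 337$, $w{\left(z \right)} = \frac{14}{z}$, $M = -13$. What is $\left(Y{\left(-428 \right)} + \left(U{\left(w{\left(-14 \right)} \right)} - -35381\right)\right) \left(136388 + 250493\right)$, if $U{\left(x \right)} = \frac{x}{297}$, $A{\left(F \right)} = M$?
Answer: $\frac{365926329226}{27} \approx 1.3553 \cdot 10^{10}$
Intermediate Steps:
$A{\left(F \right)} = -13$
$Y{\left(B \right)} = -350$ ($Y{\left(B \right)} = -13 - 337 = -350$)
$U{\left(x \right)} = \frac{x}{297}$ ($U{\left(x \right)} = x \frac{1}{297} = \frac{x}{297}$)
$\left(Y{\left(-428 \right)} + \left(U{\left(w{\left(-14 \right)} \right)} - -35381\right)\right) \left(136388 + 250493\right) = \left(-350 + \left(\frac{14 \frac{1}{-14}}{297} - -35381\right)\right) \left(136388 + 250493\right) = \left(-350 + \left(\frac{14 \left(- \frac{1}{14}\right)}{297} + 35381\right)\right) 386881 = \left(-350 + \left(\frac{1}{297} \left(-1\right) + 35381\right)\right) 386881 = \left(-350 + \left(- \frac{1}{297} + 35381\right)\right) 386881 = \left(-350 + \frac{10508156}{297}\right) 386881 = \frac{10404206}{297} \cdot 386881 = \frac{365926329226}{27}$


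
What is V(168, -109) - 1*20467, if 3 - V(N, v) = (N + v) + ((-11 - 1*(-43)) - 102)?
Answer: -20453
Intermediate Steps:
V(N, v) = 73 - N - v (V(N, v) = 3 - ((N + v) + ((-11 - 1*(-43)) - 102)) = 3 - ((N + v) + ((-11 + 43) - 102)) = 3 - ((N + v) + (32 - 102)) = 3 - ((N + v) - 70) = 3 - (-70 + N + v) = 3 + (70 - N - v) = 73 - N - v)
V(168, -109) - 1*20467 = (73 - 1*168 - 1*(-109)) - 1*20467 = (73 - 168 + 109) - 20467 = 14 - 20467 = -20453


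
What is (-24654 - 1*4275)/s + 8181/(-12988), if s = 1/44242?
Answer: -16623040120365/12988 ≈ -1.2799e+9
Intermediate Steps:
s = 1/44242 ≈ 2.2603e-5
(-24654 - 1*4275)/s + 8181/(-12988) = (-24654 - 1*4275)/(1/44242) + 8181/(-12988) = (-24654 - 4275)*44242 + 8181*(-1/12988) = -28929*44242 - 8181/12988 = -1279876818 - 8181/12988 = -16623040120365/12988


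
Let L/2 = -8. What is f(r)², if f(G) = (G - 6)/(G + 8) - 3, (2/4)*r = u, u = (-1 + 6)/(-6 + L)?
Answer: 102400/6889 ≈ 14.864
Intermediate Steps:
L = -16 (L = 2*(-8) = -16)
u = -5/22 (u = (-1 + 6)/(-6 - 16) = 5/(-22) = 5*(-1/22) = -5/22 ≈ -0.22727)
r = -5/11 (r = 2*(-5/22) = -5/11 ≈ -0.45455)
f(G) = -3 + (-6 + G)/(8 + G) (f(G) = (-6 + G)/(8 + G) - 3 = -3 + (-6 + G)/(8 + G))
f(r)² = (2*(-15 - 1*(-5/11))/(8 - 5/11))² = (2*(-15 + 5/11)/(83/11))² = (2*(11/83)*(-160/11))² = (-320/83)² = 102400/6889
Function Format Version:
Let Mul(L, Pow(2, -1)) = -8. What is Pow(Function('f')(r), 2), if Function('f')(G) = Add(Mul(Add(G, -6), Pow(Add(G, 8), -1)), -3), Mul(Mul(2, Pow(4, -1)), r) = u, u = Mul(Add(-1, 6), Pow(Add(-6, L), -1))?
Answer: Rational(102400, 6889) ≈ 14.864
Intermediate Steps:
L = -16 (L = Mul(2, -8) = -16)
u = Rational(-5, 22) (u = Mul(Add(-1, 6), Pow(Add(-6, -16), -1)) = Mul(5, Pow(-22, -1)) = Mul(5, Rational(-1, 22)) = Rational(-5, 22) ≈ -0.22727)
r = Rational(-5, 11) (r = Mul(2, Rational(-5, 22)) = Rational(-5, 11) ≈ -0.45455)
Function('f')(G) = Add(-3, Mul(Pow(Add(8, G), -1), Add(-6, G))) (Function('f')(G) = Add(Mul(Add(-6, G), Pow(Add(8, G), -1)), -3) = Add(Mul(Pow(Add(8, G), -1), Add(-6, G)), -3) = Add(-3, Mul(Pow(Add(8, G), -1), Add(-6, G))))
Pow(Function('f')(r), 2) = Pow(Mul(2, Pow(Add(8, Rational(-5, 11)), -1), Add(-15, Mul(-1, Rational(-5, 11)))), 2) = Pow(Mul(2, Pow(Rational(83, 11), -1), Add(-15, Rational(5, 11))), 2) = Pow(Mul(2, Rational(11, 83), Rational(-160, 11)), 2) = Pow(Rational(-320, 83), 2) = Rational(102400, 6889)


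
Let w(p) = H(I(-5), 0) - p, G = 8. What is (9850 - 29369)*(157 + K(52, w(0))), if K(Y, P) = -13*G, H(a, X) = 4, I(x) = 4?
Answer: -1034507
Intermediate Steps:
w(p) = 4 - p
K(Y, P) = -104 (K(Y, P) = -13*8 = -104)
(9850 - 29369)*(157 + K(52, w(0))) = (9850 - 29369)*(157 - 104) = -19519*53 = -1034507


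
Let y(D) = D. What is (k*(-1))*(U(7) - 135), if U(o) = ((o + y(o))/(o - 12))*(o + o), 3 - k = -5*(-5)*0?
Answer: 2613/5 ≈ 522.60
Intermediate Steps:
k = 3 (k = 3 - (-5*(-5))*0 = 3 - 25*0 = 3 - 1*0 = 3 + 0 = 3)
U(o) = 4*o²/(-12 + o) (U(o) = ((o + o)/(o - 12))*(o + o) = ((2*o)/(-12 + o))*(2*o) = (2*o/(-12 + o))*(2*o) = 4*o²/(-12 + o))
(k*(-1))*(U(7) - 135) = (3*(-1))*(4*7²/(-12 + 7) - 135) = -3*(4*49/(-5) - 135) = -3*(4*49*(-⅕) - 135) = -3*(-196/5 - 135) = -3*(-871/5) = 2613/5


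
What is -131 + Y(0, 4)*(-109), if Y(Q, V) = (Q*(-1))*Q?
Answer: -131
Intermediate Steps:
Y(Q, V) = -Q**2 (Y(Q, V) = (-Q)*Q = -Q**2)
-131 + Y(0, 4)*(-109) = -131 - 1*0**2*(-109) = -131 - 1*0*(-109) = -131 + 0*(-109) = -131 + 0 = -131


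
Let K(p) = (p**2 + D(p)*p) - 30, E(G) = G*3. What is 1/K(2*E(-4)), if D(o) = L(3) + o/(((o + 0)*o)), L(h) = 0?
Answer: 1/547 ≈ 0.0018282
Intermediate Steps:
E(G) = 3*G
D(o) = 1/o (D(o) = 0 + o/(((o + 0)*o)) = 0 + o/((o*o)) = 0 + o/(o**2) = 0 + o/o**2 = 0 + 1/o = 1/o)
K(p) = -29 + p**2 (K(p) = (p**2 + p/p) - 30 = (p**2 + 1) - 30 = (1 + p**2) - 30 = -29 + p**2)
1/K(2*E(-4)) = 1/(-29 + (2*(3*(-4)))**2) = 1/(-29 + (2*(-12))**2) = 1/(-29 + (-24)**2) = 1/(-29 + 576) = 1/547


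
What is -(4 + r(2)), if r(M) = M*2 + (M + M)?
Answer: -12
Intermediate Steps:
r(M) = 4*M (r(M) = 2*M + 2*M = 4*M)
-(4 + r(2)) = -(4 + 4*2) = -(4 + 8) = -1*12 = -12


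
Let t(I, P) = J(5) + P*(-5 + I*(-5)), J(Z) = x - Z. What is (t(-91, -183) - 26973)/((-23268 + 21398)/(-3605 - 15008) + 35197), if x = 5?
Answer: -2034828999/655123631 ≈ -3.1060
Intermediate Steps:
J(Z) = 5 - Z
t(I, P) = P*(-5 - 5*I) (t(I, P) = (5 - 1*5) + P*(-5 + I*(-5)) = (5 - 5) + P*(-5 - 5*I) = 0 + P*(-5 - 5*I) = P*(-5 - 5*I))
(t(-91, -183) - 26973)/((-23268 + 21398)/(-3605 - 15008) + 35197) = (5*(-183)*(-1 - 1*(-91)) - 26973)/((-23268 + 21398)/(-3605 - 15008) + 35197) = (5*(-183)*(-1 + 91) - 26973)/(-1870/(-18613) + 35197) = (5*(-183)*90 - 26973)/(-1870*(-1/18613) + 35197) = (-82350 - 26973)/(1870/18613 + 35197) = -109323/655123631/18613 = -109323*18613/655123631 = -2034828999/655123631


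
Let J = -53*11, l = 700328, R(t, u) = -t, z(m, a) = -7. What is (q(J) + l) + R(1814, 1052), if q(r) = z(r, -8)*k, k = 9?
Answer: 698451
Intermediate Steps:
J = -583
q(r) = -63 (q(r) = -7*9 = -63)
(q(J) + l) + R(1814, 1052) = (-63 + 700328) - 1*1814 = 700265 - 1814 = 698451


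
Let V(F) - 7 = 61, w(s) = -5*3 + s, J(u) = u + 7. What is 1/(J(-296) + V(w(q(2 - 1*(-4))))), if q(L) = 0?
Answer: -1/221 ≈ -0.0045249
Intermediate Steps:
J(u) = 7 + u
w(s) = -15 + s
V(F) = 68 (V(F) = 7 + 61 = 68)
1/(J(-296) + V(w(q(2 - 1*(-4))))) = 1/((7 - 296) + 68) = 1/(-289 + 68) = 1/(-221) = -1/221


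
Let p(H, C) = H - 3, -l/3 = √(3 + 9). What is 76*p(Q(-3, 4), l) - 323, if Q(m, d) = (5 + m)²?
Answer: -247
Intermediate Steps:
l = -6*√3 (l = -3*√(3 + 9) = -6*√3 ≈ -10.392)
p(H, C) = -3 + H
76*p(Q(-3, 4), l) - 323 = 76*(-3 + (5 - 3)²) - 323 = 76*(-3 + 2²) - 323 = 76*(-3 + 4) - 323 = 76*1 - 323 = 76 - 323 = -247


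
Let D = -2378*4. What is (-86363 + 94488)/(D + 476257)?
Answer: 1625/93349 ≈ 0.017408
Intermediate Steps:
D = -9512
(-86363 + 94488)/(D + 476257) = (-86363 + 94488)/(-9512 + 476257) = 8125/466745 = 8125*(1/466745) = 1625/93349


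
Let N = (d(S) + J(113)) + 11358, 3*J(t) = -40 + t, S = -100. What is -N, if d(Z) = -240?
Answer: -33427/3 ≈ -11142.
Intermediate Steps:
J(t) = -40/3 + t/3 (J(t) = (-40 + t)/3 = -40/3 + t/3)
N = 33427/3 (N = (-240 + (-40/3 + (1/3)*113)) + 11358 = (-240 + (-40/3 + 113/3)) + 11358 = (-240 + 73/3) + 11358 = -647/3 + 11358 = 33427/3 ≈ 11142.)
-N = -1*33427/3 = -33427/3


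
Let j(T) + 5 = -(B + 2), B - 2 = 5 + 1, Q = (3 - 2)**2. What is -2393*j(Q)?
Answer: 35895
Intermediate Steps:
Q = 1 (Q = 1**2 = 1)
B = 8 (B = 2 + (5 + 1) = 2 + 6 = 8)
j(T) = -15 (j(T) = -5 - (8 + 2) = -5 - 1*10 = -5 - 10 = -15)
-2393*j(Q) = -2393*(-15) = 35895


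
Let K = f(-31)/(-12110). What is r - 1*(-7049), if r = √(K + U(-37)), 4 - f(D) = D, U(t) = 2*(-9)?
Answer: 7049 + I*√2155234/346 ≈ 7049.0 + 4.243*I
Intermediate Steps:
U(t) = -18
f(D) = 4 - D
K = -1/346 (K = (4 - 1*(-31))/(-12110) = (4 + 31)*(-1/12110) = 35*(-1/12110) = -1/346 ≈ -0.0028902)
r = I*√2155234/346 (r = √(-1/346 - 18) = √(-6229/346) = I*√2155234/346 ≈ 4.243*I)
r - 1*(-7049) = I*√2155234/346 - 1*(-7049) = I*√2155234/346 + 7049 = 7049 + I*√2155234/346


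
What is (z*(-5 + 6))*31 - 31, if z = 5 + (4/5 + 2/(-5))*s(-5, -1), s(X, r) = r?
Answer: 558/5 ≈ 111.60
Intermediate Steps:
z = 23/5 (z = 5 + (4/5 + 2/(-5))*(-1) = 5 + (4*(⅕) + 2*(-⅕))*(-1) = 5 + (⅘ - ⅖)*(-1) = 5 + (⅖)*(-1) = 5 - ⅖ = 23/5 ≈ 4.6000)
(z*(-5 + 6))*31 - 31 = (23*(-5 + 6)/5)*31 - 31 = ((23/5)*1)*31 - 31 = (23/5)*31 - 31 = 713/5 - 31 = 558/5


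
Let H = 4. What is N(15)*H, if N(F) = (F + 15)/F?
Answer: 8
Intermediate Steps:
N(F) = (15 + F)/F
N(15)*H = ((15 + 15)/15)*4 = ((1/15)*30)*4 = 2*4 = 8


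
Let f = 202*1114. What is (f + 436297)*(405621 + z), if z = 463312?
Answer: 574647116225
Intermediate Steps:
f = 225028
(f + 436297)*(405621 + z) = (225028 + 436297)*(405621 + 463312) = 661325*868933 = 574647116225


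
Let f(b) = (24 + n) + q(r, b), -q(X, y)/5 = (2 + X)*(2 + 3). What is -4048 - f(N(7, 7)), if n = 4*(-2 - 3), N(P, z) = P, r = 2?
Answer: -3952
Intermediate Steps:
q(X, y) = -50 - 25*X (q(X, y) = -5*(2 + X)*(2 + 3) = -5*(2 + X)*5 = -5*(10 + 5*X) = -50 - 25*X)
n = -20 (n = 4*(-5) = -20)
f(b) = -96 (f(b) = (24 - 20) + (-50 - 25*2) = 4 + (-50 - 50) = 4 - 100 = -96)
-4048 - f(N(7, 7)) = -4048 - 1*(-96) = -4048 + 96 = -3952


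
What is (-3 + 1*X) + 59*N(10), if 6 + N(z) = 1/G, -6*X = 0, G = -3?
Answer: -1130/3 ≈ -376.67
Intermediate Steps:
X = 0 (X = -1/6*0 = 0)
N(z) = -19/3 (N(z) = -6 + 1/(-3) = -6 - 1/3 = -19/3)
(-3 + 1*X) + 59*N(10) = (-3 + 1*0) + 59*(-19/3) = (-3 + 0) - 1121/3 = -3 - 1121/3 = -1130/3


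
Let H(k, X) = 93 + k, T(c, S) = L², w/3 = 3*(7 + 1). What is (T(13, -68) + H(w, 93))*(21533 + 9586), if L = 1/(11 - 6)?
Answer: 128396994/25 ≈ 5.1359e+6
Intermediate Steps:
L = ⅕ (L = 1/5 = ⅕ ≈ 0.20000)
w = 72 (w = 3*(3*(7 + 1)) = 3*(3*8) = 3*24 = 72)
T(c, S) = 1/25 (T(c, S) = (⅕)² = 1/25)
(T(13, -68) + H(w, 93))*(21533 + 9586) = (1/25 + (93 + 72))*(21533 + 9586) = (1/25 + 165)*31119 = (4126/25)*31119 = 128396994/25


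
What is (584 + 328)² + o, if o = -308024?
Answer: 523720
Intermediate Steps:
(584 + 328)² + o = (584 + 328)² - 308024 = 912² - 308024 = 831744 - 308024 = 523720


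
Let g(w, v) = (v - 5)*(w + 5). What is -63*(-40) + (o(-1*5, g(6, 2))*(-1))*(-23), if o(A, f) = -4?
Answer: 2428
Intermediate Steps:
g(w, v) = (-5 + v)*(5 + w)
-63*(-40) + (o(-1*5, g(6, 2))*(-1))*(-23) = -63*(-40) - 4*(-1)*(-23) = 2520 + 4*(-23) = 2520 - 92 = 2428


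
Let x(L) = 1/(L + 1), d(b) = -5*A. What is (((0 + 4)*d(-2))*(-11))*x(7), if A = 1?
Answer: 55/2 ≈ 27.500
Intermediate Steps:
d(b) = -5 (d(b) = -5*1 = -5)
x(L) = 1/(1 + L)
(((0 + 4)*d(-2))*(-11))*x(7) = (((0 + 4)*(-5))*(-11))/(1 + 7) = ((4*(-5))*(-11))/8 = -20*(-11)*(⅛) = 220*(⅛) = 55/2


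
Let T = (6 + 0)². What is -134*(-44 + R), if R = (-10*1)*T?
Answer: 54136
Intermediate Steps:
T = 36 (T = 6² = 36)
R = -360 (R = -10*1*36 = -10*36 = -360)
-134*(-44 + R) = -134*(-44 - 360) = -134*(-404) = 54136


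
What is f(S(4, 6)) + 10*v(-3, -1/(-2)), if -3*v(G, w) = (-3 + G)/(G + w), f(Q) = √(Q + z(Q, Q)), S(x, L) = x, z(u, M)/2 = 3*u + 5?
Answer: -8 + √38 ≈ -1.8356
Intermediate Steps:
z(u, M) = 10 + 6*u (z(u, M) = 2*(3*u + 5) = 2*(5 + 3*u) = 10 + 6*u)
f(Q) = √(10 + 7*Q) (f(Q) = √(Q + (10 + 6*Q)) = √(10 + 7*Q))
v(G, w) = -(-3 + G)/(3*(G + w))
f(S(4, 6)) + 10*v(-3, -1/(-2)) = √(10 + 7*4) + 10*((1 - ⅓*(-3))/(-3 - 1/(-2))) = √(10 + 28) + 10*((1 + 1)/(-3 - 1*(-½))) = √38 + 10*(2/(-3 + ½)) = √38 + 10*(2/(-5/2)) = √38 + 10*(-⅖*2) = √38 + 10*(-⅘) = √38 - 8 = -8 + √38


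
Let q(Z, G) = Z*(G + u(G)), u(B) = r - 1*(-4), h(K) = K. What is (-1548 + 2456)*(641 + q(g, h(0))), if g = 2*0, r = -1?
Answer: 582028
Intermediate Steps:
u(B) = 3 (u(B) = -1 - 1*(-4) = -1 + 4 = 3)
g = 0
q(Z, G) = Z*(3 + G) (q(Z, G) = Z*(G + 3) = Z*(3 + G))
(-1548 + 2456)*(641 + q(g, h(0))) = (-1548 + 2456)*(641 + 0*(3 + 0)) = 908*(641 + 0*3) = 908*(641 + 0) = 908*641 = 582028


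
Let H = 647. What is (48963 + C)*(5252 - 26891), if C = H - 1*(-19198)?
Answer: -1488936312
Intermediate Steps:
C = 19845 (C = 647 - 1*(-19198) = 647 + 19198 = 19845)
(48963 + C)*(5252 - 26891) = (48963 + 19845)*(5252 - 26891) = 68808*(-21639) = -1488936312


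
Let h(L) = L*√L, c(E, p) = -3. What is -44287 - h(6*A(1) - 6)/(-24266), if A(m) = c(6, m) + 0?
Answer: -44287 - 24*I*√6/12133 ≈ -44287.0 - 0.0048453*I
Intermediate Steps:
A(m) = -3 (A(m) = -3 + 0 = -3)
h(L) = L^(3/2)
-44287 - h(6*A(1) - 6)/(-24266) = -44287 - (6*(-3) - 6)^(3/2)/(-24266) = -44287 - (-18 - 6)^(3/2)*(-1)/24266 = -44287 - (-24)^(3/2)*(-1)/24266 = -44287 - (-48*I*√6)*(-1)/24266 = -44287 - 24*I*√6/12133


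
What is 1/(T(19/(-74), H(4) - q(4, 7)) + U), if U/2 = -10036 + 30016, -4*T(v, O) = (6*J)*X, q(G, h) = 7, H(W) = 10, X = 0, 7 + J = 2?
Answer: 1/39960 ≈ 2.5025e-5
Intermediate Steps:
J = -5 (J = -7 + 2 = -5)
T(v, O) = 0 (T(v, O) = -6*(-5)*0/4 = -(-15)*0/2 = -1/4*0 = 0)
U = 39960 (U = 2*(-10036 + 30016) = 2*19980 = 39960)
1/(T(19/(-74), H(4) - q(4, 7)) + U) = 1/(0 + 39960) = 1/39960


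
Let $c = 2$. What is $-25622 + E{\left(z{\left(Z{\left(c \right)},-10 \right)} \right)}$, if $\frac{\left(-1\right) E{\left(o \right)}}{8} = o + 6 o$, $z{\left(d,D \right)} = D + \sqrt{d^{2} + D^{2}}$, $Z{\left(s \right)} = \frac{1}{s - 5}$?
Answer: $-25062 - \frac{56 \sqrt{901}}{3} \approx -25622.0$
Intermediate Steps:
$Z{\left(s \right)} = \frac{1}{-5 + s}$
$z{\left(d,D \right)} = D + \sqrt{D^{2} + d^{2}}$
$E{\left(o \right)} = - 56 o$ ($E{\left(o \right)} = - 8 \left(o + 6 o\right) = - 8 \cdot 7 o = - 56 o$)
$-25622 + E{\left(z{\left(Z{\left(c \right)},-10 \right)} \right)} = -25622 - 56 \left(-10 + \sqrt{\left(-10\right)^{2} + \left(\frac{1}{-5 + 2}\right)^{2}}\right) = -25622 - 56 \left(-10 + \sqrt{100 + \left(\frac{1}{-3}\right)^{2}}\right) = -25622 - 56 \left(-10 + \sqrt{100 + \left(- \frac{1}{3}\right)^{2}}\right) = -25622 - 56 \left(-10 + \sqrt{100 + \frac{1}{9}}\right) = -25622 - 56 \left(-10 + \sqrt{\frac{901}{9}}\right) = -25622 - 56 \left(-10 + \frac{\sqrt{901}}{3}\right) = -25622 + \left(560 - \frac{56 \sqrt{901}}{3}\right) = -25062 - \frac{56 \sqrt{901}}{3}$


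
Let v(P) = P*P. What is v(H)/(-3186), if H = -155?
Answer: -24025/3186 ≈ -7.5408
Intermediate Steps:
v(P) = P²
v(H)/(-3186) = (-155)²/(-3186) = 24025*(-1/3186) = -24025/3186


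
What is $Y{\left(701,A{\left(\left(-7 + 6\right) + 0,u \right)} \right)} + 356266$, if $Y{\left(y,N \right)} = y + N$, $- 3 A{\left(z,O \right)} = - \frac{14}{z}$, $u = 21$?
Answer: $\frac{1070887}{3} \approx 3.5696 \cdot 10^{5}$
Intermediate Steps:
$A{\left(z,O \right)} = \frac{14}{3 z}$ ($A{\left(z,O \right)} = - \frac{\left(-14\right) \frac{1}{z}}{3} = \frac{14}{3 z}$)
$Y{\left(y,N \right)} = N + y$
$Y{\left(701,A{\left(\left(-7 + 6\right) + 0,u \right)} \right)} + 356266 = \left(\frac{14}{3 \left(\left(-7 + 6\right) + 0\right)} + 701\right) + 356266 = \left(\frac{14}{3 \left(-1 + 0\right)} + 701\right) + 356266 = \left(\frac{14}{3 \left(-1\right)} + 701\right) + 356266 = \left(\frac{14}{3} \left(-1\right) + 701\right) + 356266 = \left(- \frac{14}{3} + 701\right) + 356266 = \frac{2089}{3} + 356266 = \frac{1070887}{3}$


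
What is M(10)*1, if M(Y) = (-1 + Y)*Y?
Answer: 90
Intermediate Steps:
M(Y) = Y*(-1 + Y)
M(10)*1 = (10*(-1 + 10))*1 = (10*9)*1 = 90*1 = 90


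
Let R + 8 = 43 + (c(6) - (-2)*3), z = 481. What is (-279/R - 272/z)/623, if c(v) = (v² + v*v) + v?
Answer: -166567/35659897 ≈ -0.0046710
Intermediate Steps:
c(v) = v + 2*v² (c(v) = (v² + v²) + v = 2*v² + v = v + 2*v²)
R = 119 (R = -8 + (43 + (6*(1 + 2*6) - (-2)*3)) = -8 + (43 + (6*(1 + 12) - 2*(-3))) = -8 + (43 + (6*13 + 6)) = -8 + (43 + (78 + 6)) = -8 + (43 + 84) = -8 + 127 = 119)
(-279/R - 272/z)/623 = (-279/119 - 272/481)/623 = (-279*1/119 - 272*1/481)*(1/623) = (-279/119 - 272/481)*(1/623) = -166567/57239*1/623 = -166567/35659897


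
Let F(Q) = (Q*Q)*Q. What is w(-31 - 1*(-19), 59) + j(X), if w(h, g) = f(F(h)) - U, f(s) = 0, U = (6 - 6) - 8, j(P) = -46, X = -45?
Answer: -38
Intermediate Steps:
F(Q) = Q³ (F(Q) = Q²*Q = Q³)
U = -8 (U = 0 - 8 = -8)
w(h, g) = 8 (w(h, g) = 0 - 1*(-8) = 0 + 8 = 8)
w(-31 - 1*(-19), 59) + j(X) = 8 - 46 = -38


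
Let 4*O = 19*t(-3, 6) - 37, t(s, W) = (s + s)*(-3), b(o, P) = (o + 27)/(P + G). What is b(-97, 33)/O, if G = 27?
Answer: -14/915 ≈ -0.015301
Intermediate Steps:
b(o, P) = (27 + o)/(27 + P) (b(o, P) = (o + 27)/(P + 27) = (27 + o)/(27 + P))
t(s, W) = -6*s (t(s, W) = (2*s)*(-3) = -6*s)
O = 305/4 (O = (19*(-6*(-3)) - 37)/4 = (19*18 - 37)/4 = (342 - 37)/4 = (1/4)*305 = 305/4 ≈ 76.250)
b(-97, 33)/O = ((27 - 97)/(27 + 33))/(305/4) = (-70/60)*(4/305) = ((1/60)*(-70))*(4/305) = -7/6*4/305 = -14/915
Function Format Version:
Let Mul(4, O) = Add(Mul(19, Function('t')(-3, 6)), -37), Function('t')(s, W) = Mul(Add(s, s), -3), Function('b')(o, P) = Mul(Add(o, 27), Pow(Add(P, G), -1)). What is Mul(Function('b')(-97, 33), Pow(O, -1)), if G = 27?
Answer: Rational(-14, 915) ≈ -0.015301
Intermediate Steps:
Function('b')(o, P) = Mul(Pow(Add(27, P), -1), Add(27, o)) (Function('b')(o, P) = Mul(Add(o, 27), Pow(Add(P, 27), -1)) = Mul(Add(27, o), Pow(Add(27, P), -1)) = Mul(Pow(Add(27, P), -1), Add(27, o)))
Function('t')(s, W) = Mul(-6, s) (Function('t')(s, W) = Mul(Mul(2, s), -3) = Mul(-6, s))
O = Rational(305, 4) (O = Mul(Rational(1, 4), Add(Mul(19, Mul(-6, -3)), -37)) = Mul(Rational(1, 4), Add(Mul(19, 18), -37)) = Mul(Rational(1, 4), Add(342, -37)) = Mul(Rational(1, 4), 305) = Rational(305, 4) ≈ 76.250)
Mul(Function('b')(-97, 33), Pow(O, -1)) = Mul(Mul(Pow(Add(27, 33), -1), Add(27, -97)), Pow(Rational(305, 4), -1)) = Mul(Mul(Pow(60, -1), -70), Rational(4, 305)) = Mul(Mul(Rational(1, 60), -70), Rational(4, 305)) = Mul(Rational(-7, 6), Rational(4, 305)) = Rational(-14, 915)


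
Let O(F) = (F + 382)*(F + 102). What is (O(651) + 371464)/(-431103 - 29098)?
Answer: -1149313/460201 ≈ -2.4974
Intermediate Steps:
O(F) = (102 + F)*(382 + F) (O(F) = (382 + F)*(102 + F) = (102 + F)*(382 + F))
(O(651) + 371464)/(-431103 - 29098) = ((38964 + 651**2 + 484*651) + 371464)/(-431103 - 29098) = ((38964 + 423801 + 315084) + 371464)/(-460201) = (777849 + 371464)*(-1/460201) = 1149313*(-1/460201) = -1149313/460201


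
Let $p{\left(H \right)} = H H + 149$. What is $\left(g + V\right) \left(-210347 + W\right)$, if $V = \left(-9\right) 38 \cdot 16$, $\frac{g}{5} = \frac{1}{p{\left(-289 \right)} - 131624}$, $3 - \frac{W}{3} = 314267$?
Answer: $\frac{302588624025727}{47954} \approx 6.31 \cdot 10^{9}$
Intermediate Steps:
$p{\left(H \right)} = 149 + H^{2}$ ($p{\left(H \right)} = H^{2} + 149 = 149 + H^{2}$)
$W = -942792$ ($W = 9 - 942801 = -942792$)
$g = - \frac{5}{47954}$ ($g = \frac{5}{\left(149 + \left(-289\right)^{2}\right) - 131624} = \frac{5}{\left(149 + 83521\right) - 131624} = \frac{5}{83670 - 131624} = \frac{5}{-47954} = 5 \left(- \frac{1}{47954}\right) = - \frac{5}{47954} \approx -0.00010427$)
$V = -5472$ ($V = \left(-342\right) 16 = -5472$)
$\left(g + V\right) \left(-210347 + W\right) = \left(- \frac{5}{47954} - 5472\right) \left(-210347 - 942792\right) = \left(- \frac{262404293}{47954}\right) \left(-1153139\right) = \frac{302588624025727}{47954}$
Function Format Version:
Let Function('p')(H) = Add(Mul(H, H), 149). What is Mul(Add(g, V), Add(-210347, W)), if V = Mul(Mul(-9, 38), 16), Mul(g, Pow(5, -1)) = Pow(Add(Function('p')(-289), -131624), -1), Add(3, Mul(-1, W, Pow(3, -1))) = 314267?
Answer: Rational(302588624025727, 47954) ≈ 6.3100e+9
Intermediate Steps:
Function('p')(H) = Add(149, Pow(H, 2)) (Function('p')(H) = Add(Pow(H, 2), 149) = Add(149, Pow(H, 2)))
W = -942792 (W = Add(9, Mul(-3, 314267)) = Add(9, -942801) = -942792)
g = Rational(-5, 47954) (g = Mul(5, Pow(Add(Add(149, Pow(-289, 2)), -131624), -1)) = Mul(5, Pow(Add(Add(149, 83521), -131624), -1)) = Mul(5, Pow(Add(83670, -131624), -1)) = Mul(5, Pow(-47954, -1)) = Mul(5, Rational(-1, 47954)) = Rational(-5, 47954) ≈ -0.00010427)
V = -5472 (V = Mul(-342, 16) = -5472)
Mul(Add(g, V), Add(-210347, W)) = Mul(Add(Rational(-5, 47954), -5472), Add(-210347, -942792)) = Mul(Rational(-262404293, 47954), -1153139) = Rational(302588624025727, 47954)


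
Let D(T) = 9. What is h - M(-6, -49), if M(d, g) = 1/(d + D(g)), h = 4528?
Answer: 13583/3 ≈ 4527.7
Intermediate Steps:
M(d, g) = 1/(9 + d) (M(d, g) = 1/(d + 9) = 1/(9 + d))
h - M(-6, -49) = 4528 - 1/(9 - 6) = 4528 - 1/3 = 4528 - 1*⅓ = 4528 - ⅓ = 13583/3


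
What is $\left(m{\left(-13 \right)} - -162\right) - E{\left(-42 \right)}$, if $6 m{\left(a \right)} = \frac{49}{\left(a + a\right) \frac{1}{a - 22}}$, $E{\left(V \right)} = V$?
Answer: $\frac{33539}{156} \approx 214.99$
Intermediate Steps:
$m{\left(a \right)} = \frac{49 \left(-22 + a\right)}{12 a}$ ($m{\left(a \right)} = \frac{49 \frac{1}{\left(a + a\right) \frac{1}{a - 22}}}{6} = \frac{49 \frac{1}{2 a \frac{1}{-22 + a}}}{6} = \frac{49 \frac{-22 + a}{2 a}}{6} = \frac{\frac{49}{2} \frac{1}{a} \left(-22 + a\right)}{6} = \frac{49 \left(-22 + a\right)}{12 a}$)
$\left(m{\left(-13 \right)} - -162\right) - E{\left(-42 \right)} = \left(\frac{49 \left(-22 - 13\right)}{12 \left(-13\right)} - -162\right) - -42 = \left(\frac{49}{12} \left(- \frac{1}{13}\right) \left(-35\right) + 162\right) + 42 = \left(\frac{1715}{156} + 162\right) + 42 = \frac{26987}{156} + 42 = \frac{33539}{156}$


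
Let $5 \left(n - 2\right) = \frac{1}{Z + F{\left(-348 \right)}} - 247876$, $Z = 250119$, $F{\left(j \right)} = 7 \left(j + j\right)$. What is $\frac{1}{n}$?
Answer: $- \frac{1226235}{60788392901} \approx -2.0172 \cdot 10^{-5}$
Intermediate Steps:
$F{\left(j \right)} = 14 j$ ($F{\left(j \right)} = 7 \cdot 2 j = 14 j$)
$n = - \frac{60788392901}{1226235}$ ($n = 2 + \frac{\frac{1}{250119 + 14 \left(-348\right)} - 247876}{5} = 2 + \frac{\frac{1}{250119 - 4872} - 247876}{5} = 2 + \frac{\frac{1}{245247} - 247876}{5} = 2 + \frac{1}{5} \left(- \frac{60790845371}{245247}\right) = 2 - \frac{60790845371}{1226235} = - \frac{60788392901}{1226235} \approx -49573.0$)
$\frac{1}{n} = \frac{1}{- \frac{60788392901}{1226235}} = - \frac{1226235}{60788392901}$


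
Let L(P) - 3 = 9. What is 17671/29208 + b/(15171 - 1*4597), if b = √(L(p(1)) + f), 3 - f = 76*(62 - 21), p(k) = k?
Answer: 17671/29208 + I*√3101/10574 ≈ 0.60501 + 0.0052664*I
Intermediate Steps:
f = -3113 (f = 3 - 76*(62 - 21) = 3 - 76*41 = 3 - 1*3116 = 3 - 3116 = -3113)
L(P) = 12 (L(P) = 3 + 9 = 12)
b = I*√3101 (b = √(12 - 3113) = √(-3101) = I*√3101 ≈ 55.687*I)
17671/29208 + b/(15171 - 1*4597) = 17671/29208 + (I*√3101)/(15171 - 1*4597) = 17671*(1/29208) + (I*√3101)/(15171 - 4597) = 17671/29208 + (I*√3101)/10574 = 17671/29208 + (I*√3101)*(1/10574) = 17671/29208 + I*√3101/10574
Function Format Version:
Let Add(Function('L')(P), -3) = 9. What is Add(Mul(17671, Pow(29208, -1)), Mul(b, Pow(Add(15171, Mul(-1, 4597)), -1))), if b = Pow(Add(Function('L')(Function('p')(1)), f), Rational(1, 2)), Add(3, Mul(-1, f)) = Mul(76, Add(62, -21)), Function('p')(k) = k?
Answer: Add(Rational(17671, 29208), Mul(Rational(1, 10574), I, Pow(3101, Rational(1, 2)))) ≈ Add(0.60501, Mul(0.0052664, I))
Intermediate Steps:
f = -3113 (f = Add(3, Mul(-1, Mul(76, Add(62, -21)))) = Add(3, Mul(-1, Mul(76, 41))) = Add(3, Mul(-1, 3116)) = Add(3, -3116) = -3113)
Function('L')(P) = 12 (Function('L')(P) = Add(3, 9) = 12)
b = Mul(I, Pow(3101, Rational(1, 2))) (b = Pow(Add(12, -3113), Rational(1, 2)) = Pow(-3101, Rational(1, 2)) = Mul(I, Pow(3101, Rational(1, 2))) ≈ Mul(55.687, I))
Add(Mul(17671, Pow(29208, -1)), Mul(b, Pow(Add(15171, Mul(-1, 4597)), -1))) = Add(Mul(17671, Pow(29208, -1)), Mul(Mul(I, Pow(3101, Rational(1, 2))), Pow(Add(15171, Mul(-1, 4597)), -1))) = Add(Mul(17671, Rational(1, 29208)), Mul(Mul(I, Pow(3101, Rational(1, 2))), Pow(Add(15171, -4597), -1))) = Add(Rational(17671, 29208), Mul(Mul(I, Pow(3101, Rational(1, 2))), Pow(10574, -1))) = Add(Rational(17671, 29208), Mul(Mul(I, Pow(3101, Rational(1, 2))), Rational(1, 10574))) = Add(Rational(17671, 29208), Mul(Rational(1, 10574), I, Pow(3101, Rational(1, 2))))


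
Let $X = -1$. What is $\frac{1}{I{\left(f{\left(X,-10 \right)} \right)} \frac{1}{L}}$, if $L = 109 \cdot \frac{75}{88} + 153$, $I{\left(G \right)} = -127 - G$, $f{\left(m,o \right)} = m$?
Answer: $- \frac{7213}{3696} \approx -1.9516$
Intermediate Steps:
$L = \frac{21639}{88}$ ($L = 109 \cdot 75 \cdot \frac{1}{88} + 153 = 109 \cdot \frac{75}{88} + 153 = \frac{8175}{88} + 153 = \frac{21639}{88} \approx 245.9$)
$\frac{1}{I{\left(f{\left(X,-10 \right)} \right)} \frac{1}{L}} = \frac{1}{\left(-127 - -1\right) \frac{1}{\frac{21639}{88}}} = \frac{1}{\left(-127 + 1\right) \frac{88}{21639}} = \frac{1}{\left(-126\right) \frac{88}{21639}} = \frac{1}{- \frac{3696}{7213}} = - \frac{7213}{3696}$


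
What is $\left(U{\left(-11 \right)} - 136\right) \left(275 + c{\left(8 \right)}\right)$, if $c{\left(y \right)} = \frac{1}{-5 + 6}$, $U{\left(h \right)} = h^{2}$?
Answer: $-4140$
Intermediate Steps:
$c{\left(y \right)} = 1$ ($c{\left(y \right)} = 1^{-1} = 1$)
$\left(U{\left(-11 \right)} - 136\right) \left(275 + c{\left(8 \right)}\right) = \left(\left(-11\right)^{2} - 136\right) \left(275 + 1\right) = \left(121 - 136\right) 276 = \left(-15\right) 276 = -4140$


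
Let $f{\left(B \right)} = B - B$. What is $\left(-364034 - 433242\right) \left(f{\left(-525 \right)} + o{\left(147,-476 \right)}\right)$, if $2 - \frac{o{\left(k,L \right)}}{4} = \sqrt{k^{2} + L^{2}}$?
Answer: $-6378208 + 22323728 \sqrt{5065} \approx 1.5824 \cdot 10^{9}$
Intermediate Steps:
$f{\left(B \right)} = 0$
$o{\left(k,L \right)} = 8 - 4 \sqrt{L^{2} + k^{2}}$ ($o{\left(k,L \right)} = 8 - 4 \sqrt{k^{2} + L^{2}} = 8 - 4 \sqrt{L^{2} + k^{2}}$)
$\left(-364034 - 433242\right) \left(f{\left(-525 \right)} + o{\left(147,-476 \right)}\right) = \left(-364034 - 433242\right) \left(0 + \left(8 - 4 \sqrt{\left(-476\right)^{2} + 147^{2}}\right)\right) = \left(-364034 - 433242\right) \left(0 + \left(8 - 4 \sqrt{226576 + 21609}\right)\right) = \left(-364034 - 433242\right) \left(0 + \left(8 - 4 \sqrt{248185}\right)\right) = - 797276 \left(0 + \left(8 - 4 \cdot 7 \sqrt{5065}\right)\right) = - 797276 \left(0 + \left(8 - 28 \sqrt{5065}\right)\right) = - 797276 \left(8 - 28 \sqrt{5065}\right) = -6378208 + 22323728 \sqrt{5065}$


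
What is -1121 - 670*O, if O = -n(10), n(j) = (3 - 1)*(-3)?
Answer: -5141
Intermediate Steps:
n(j) = -6 (n(j) = 2*(-3) = -6)
O = 6 (O = -1*(-6) = 6)
-1121 - 670*O = -1121 - 670*6 = -1121 - 4020 = -5141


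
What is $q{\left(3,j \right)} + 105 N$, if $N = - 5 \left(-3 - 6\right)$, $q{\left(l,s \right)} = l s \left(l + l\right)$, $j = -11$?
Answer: $4527$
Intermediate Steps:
$q{\left(l,s \right)} = 2 s l^{2}$ ($q{\left(l,s \right)} = l s 2 l = 2 s l^{2}$)
$N = 45$ ($N = \left(-5\right) \left(-9\right) = 45$)
$q{\left(3,j \right)} + 105 N = 2 \left(-11\right) 3^{2} + 105 \cdot 45 = 2 \left(-11\right) 9 + 4725 = -198 + 4725 = 4527$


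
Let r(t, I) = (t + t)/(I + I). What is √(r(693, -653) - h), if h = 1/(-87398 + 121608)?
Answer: I*√529620182100790/22339130 ≈ 1.0302*I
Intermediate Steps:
r(t, I) = t/I (r(t, I) = (2*t)/((2*I)) = (2*t)*(1/(2*I)) = t/I)
h = 1/34210 ≈ 2.9231e-5
√(r(693, -653) - h) = √(693/(-653) - 1*1/34210) = √(693*(-1/653) - 1/34210) = √(-693/653 - 1/34210) = √(-23708183/22339130) = I*√529620182100790/22339130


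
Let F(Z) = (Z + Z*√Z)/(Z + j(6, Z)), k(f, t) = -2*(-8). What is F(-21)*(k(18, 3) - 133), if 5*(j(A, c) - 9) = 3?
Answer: -4095/19 - 4095*I*√21/19 ≈ -215.53 - 987.67*I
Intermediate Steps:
j(A, c) = 48/5 (j(A, c) = 9 + (⅕)*3 = 9 + ⅗ = 48/5)
k(f, t) = 16
F(Z) = (Z + Z^(3/2))/(48/5 + Z) (F(Z) = (Z + Z*√Z)/(Z + 48/5) = (Z + Z^(3/2))/(48/5 + Z))
F(-21)*(k(18, 3) - 133) = (5*(-21 + (-21)^(3/2))/(48 + 5*(-21)))*(16 - 133) = (5*(-21 - 21*I*√21)/(48 - 105))*(-117) = (5*(-21 - 21*I*√21)/(-57))*(-117) = (5*(-1/57)*(-21 - 21*I*√21))*(-117) = (35/19 + 35*I*√21/19)*(-117) = -4095/19 - 4095*I*√21/19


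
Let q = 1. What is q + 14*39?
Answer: 547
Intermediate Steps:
q + 14*39 = 1 + 14*39 = 1 + 546 = 547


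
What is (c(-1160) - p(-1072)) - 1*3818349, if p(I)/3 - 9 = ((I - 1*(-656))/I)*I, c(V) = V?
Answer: -3818288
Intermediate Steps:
p(I) = 1995 + 3*I (p(I) = 27 + 3*(((I - 1*(-656))/I)*I) = 27 + 3*(((I + 656)/I)*I) = 27 + 3*(((656 + I)/I)*I) = 27 + 3*(656 + I) = 27 + (1968 + 3*I) = 1995 + 3*I)
(c(-1160) - p(-1072)) - 1*3818349 = (-1160 - (1995 + 3*(-1072))) - 1*3818349 = (-1160 - (1995 - 3216)) - 3818349 = (-1160 - 1*(-1221)) - 3818349 = (-1160 + 1221) - 3818349 = 61 - 3818349 = -3818288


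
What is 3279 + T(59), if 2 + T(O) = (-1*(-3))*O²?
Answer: 13720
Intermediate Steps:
T(O) = -2 + 3*O² (T(O) = -2 + (-1*(-3))*O² = -2 + 3*O²)
3279 + T(59) = 3279 + (-2 + 3*59²) = 3279 + (-2 + 3*3481) = 3279 + (-2 + 10443) = 3279 + 10441 = 13720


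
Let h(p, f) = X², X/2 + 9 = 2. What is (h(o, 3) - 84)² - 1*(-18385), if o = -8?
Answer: 30929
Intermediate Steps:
X = -14 (X = -18 + 2*2 = -18 + 4 = -14)
h(p, f) = 196 (h(p, f) = (-14)² = 196)
(h(o, 3) - 84)² - 1*(-18385) = (196 - 84)² - 1*(-18385) = 112² + 18385 = 12544 + 18385 = 30929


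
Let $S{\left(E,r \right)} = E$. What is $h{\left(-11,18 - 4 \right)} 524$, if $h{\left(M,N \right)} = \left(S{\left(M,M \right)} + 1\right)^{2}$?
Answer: $52400$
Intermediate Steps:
$h{\left(M,N \right)} = \left(1 + M\right)^{2}$ ($h{\left(M,N \right)} = \left(M + 1\right)^{2} = \left(1 + M\right)^{2}$)
$h{\left(-11,18 - 4 \right)} 524 = \left(1 - 11\right)^{2} \cdot 524 = \left(-10\right)^{2} \cdot 524 = 100 \cdot 524 = 52400$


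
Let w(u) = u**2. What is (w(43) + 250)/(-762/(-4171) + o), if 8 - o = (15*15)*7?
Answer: -8754929/6535195 ≈ -1.3397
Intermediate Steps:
o = -1567 (o = 8 - 15*15*7 = 8 - 225*7 = 8 - 1*1575 = 8 - 1575 = -1567)
(w(43) + 250)/(-762/(-4171) + o) = (43**2 + 250)/(-762/(-4171) - 1567) = (1849 + 250)/(-762*(-1/4171) - 1567) = 2099/(762/4171 - 1567) = 2099/(-6535195/4171) = 2099*(-4171/6535195) = -8754929/6535195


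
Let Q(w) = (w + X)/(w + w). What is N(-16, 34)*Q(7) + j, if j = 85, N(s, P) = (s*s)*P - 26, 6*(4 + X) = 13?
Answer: 138079/42 ≈ 3287.6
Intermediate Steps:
X = -11/6 (X = -4 + (1/6)*13 = -4 + 13/6 = -11/6 ≈ -1.8333)
N(s, P) = -26 + P*s**2 (N(s, P) = s**2*P - 26 = P*s**2 - 26 = -26 + P*s**2)
Q(w) = (-11/6 + w)/(2*w) (Q(w) = (w - 11/6)/(w + w) = (-11/6 + w)/((2*w)) = (-11/6 + w)*(1/(2*w)) = (-11/6 + w)/(2*w))
N(-16, 34)*Q(7) + j = (-26 + 34*(-16)**2)*((1/12)*(-11 + 6*7)/7) + 85 = (-26 + 34*256)*((1/12)*(1/7)*(-11 + 42)) + 85 = (-26 + 8704)*((1/12)*(1/7)*31) + 85 = 8678*(31/84) + 85 = 134509/42 + 85 = 138079/42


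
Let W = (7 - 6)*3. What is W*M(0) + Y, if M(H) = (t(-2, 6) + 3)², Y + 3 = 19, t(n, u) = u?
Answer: 259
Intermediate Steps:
Y = 16 (Y = -3 + 19 = 16)
W = 3 (W = 1*3 = 3)
M(H) = 81 (M(H) = (6 + 3)² = 9² = 81)
W*M(0) + Y = 3*81 + 16 = 243 + 16 = 259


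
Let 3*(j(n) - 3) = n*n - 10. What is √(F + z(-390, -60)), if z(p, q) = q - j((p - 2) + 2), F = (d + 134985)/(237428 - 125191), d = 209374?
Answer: I*√5754493702343706/336711 ≈ 225.29*I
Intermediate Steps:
j(n) = -⅓ + n²/3 (j(n) = 3 + (n*n - 10)/3 = 3 + (n² - 10)/3 = 3 + (-10 + n²)/3 = 3 + (-10/3 + n²/3) = -⅓ + n²/3)
F = 344359/112237 (F = (209374 + 134985)/(237428 - 125191) = 344359/112237 ≈ 3.0681)
z(p, q) = ⅓ + q - p²/3 (z(p, q) = q - (-⅓ + ((p - 2) + 2)²/3) = q - (-⅓ + ((-2 + p) + 2)²/3) = q - (-⅓ + p²/3) = q + (⅓ - p²/3) = ⅓ + q - p²/3)
√(F + z(-390, -60)) = √(344359/112237 + (⅓ - 60 - ⅓*(-390)²)) = √(344359/112237 + (⅓ - 60 - ⅓*152100)) = √(344359/112237 + (⅓ - 60 - 50700)) = √(344359/112237 - 152279/3) = √(-17090305046/336711) = I*√5754493702343706/336711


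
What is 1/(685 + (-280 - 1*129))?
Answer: 1/276 ≈ 0.0036232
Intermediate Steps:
1/(685 + (-280 - 1*129)) = 1/(685 + (-280 - 129)) = 1/(685 - 409) = 1/276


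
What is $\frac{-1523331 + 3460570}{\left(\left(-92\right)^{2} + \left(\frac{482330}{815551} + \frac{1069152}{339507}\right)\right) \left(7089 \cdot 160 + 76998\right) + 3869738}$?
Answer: $\frac{8514173810680021}{45094145921243105642} \approx 0.00018881$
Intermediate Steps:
$\frac{-1523331 + 3460570}{\left(\left(-92\right)^{2} + \left(\frac{482330}{815551} + \frac{1069152}{339507}\right)\right) \left(7089 \cdot 160 + 76998\right) + 3869738} = \frac{1937239}{\left(8464 + \left(482330 \cdot \frac{1}{815551} + 1069152 \cdot \frac{1}{339507}\right)\right) \left(1134240 + 76998\right) + 3869738} = \frac{1937239}{\left(8464 + \left(\frac{482330}{815551} + \frac{50912}{16167}\right)\right) 1211238 + 3869738} = \frac{1937239}{\left(8464 + \frac{49319161622}{13185013017}\right) 1211238 + 3869738} = \frac{1937239}{\frac{111647269337510}{13185013017} \cdot 1211238 + 3869738} = \frac{1937239}{\frac{45077138405942312460}{4395004339} + 3869738} = \frac{1937239}{\frac{45094145921243105642}{4395004339}} = 1937239 \cdot \frac{4395004339}{45094145921243105642} = \frac{8514173810680021}{45094145921243105642}$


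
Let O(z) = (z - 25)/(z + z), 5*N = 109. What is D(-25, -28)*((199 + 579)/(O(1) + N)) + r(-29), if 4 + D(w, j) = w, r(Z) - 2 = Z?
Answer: -114133/49 ≈ -2329.2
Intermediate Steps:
N = 109/5 (N = (1/5)*109 = 109/5 ≈ 21.800)
r(Z) = 2 + Z
D(w, j) = -4 + w
O(z) = (-25 + z)/(2*z) (O(z) = (-25 + z)/((2*z)) = (-25 + z)*(1/(2*z)) = (-25 + z)/(2*z))
D(-25, -28)*((199 + 579)/(O(1) + N)) + r(-29) = (-4 - 25)*((199 + 579)/((1/2)*(-25 + 1)/1 + 109/5)) + (2 - 29) = -22562/((1/2)*1*(-24) + 109/5) - 27 = -22562/(-12 + 109/5) - 27 = -22562/49/5 - 27 = -22562*5/49 - 27 = -29*3890/49 - 27 = -112810/49 - 27 = -114133/49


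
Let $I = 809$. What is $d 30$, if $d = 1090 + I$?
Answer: $56970$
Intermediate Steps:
$d = 1899$ ($d = 1090 + 809 = 1899$)
$d 30 = 1899 \cdot 30 = 56970$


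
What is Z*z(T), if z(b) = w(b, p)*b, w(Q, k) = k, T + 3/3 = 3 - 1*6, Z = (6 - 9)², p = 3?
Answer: -108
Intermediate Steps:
Z = 9 (Z = (-3)² = 9)
T = -4 (T = -1 + (3 - 1*6) = -1 + (3 - 6) = -1 - 3 = -4)
z(b) = 3*b
Z*z(T) = 9*(3*(-4)) = 9*(-12) = -108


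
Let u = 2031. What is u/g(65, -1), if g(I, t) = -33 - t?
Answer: -2031/32 ≈ -63.469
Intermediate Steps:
u/g(65, -1) = 2031/(-33 - 1*(-1)) = 2031/(-33 + 1) = 2031/(-32) = 2031*(-1/32) = -2031/32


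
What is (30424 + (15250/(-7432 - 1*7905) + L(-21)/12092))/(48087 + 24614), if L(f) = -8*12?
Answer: 1410524291586/3370691061451 ≈ 0.41847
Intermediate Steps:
L(f) = -96
(30424 + (15250/(-7432 - 1*7905) + L(-21)/12092))/(48087 + 24614) = (30424 + (15250/(-7432 - 1*7905) - 96/12092))/(48087 + 24614) = (30424 + (15250/(-7432 - 7905) - 96*1/12092))/72701 = (30424 + (15250/(-15337) - 24/3023))*(1/72701) = (30424 + (15250*(-1/15337) - 24/3023))*(1/72701) = (30424 + (-15250/15337 - 24/3023))*(1/72701) = (30424 - 46468838/46363751)*(1/72701) = (1410524291586/46363751)*(1/72701) = 1410524291586/3370691061451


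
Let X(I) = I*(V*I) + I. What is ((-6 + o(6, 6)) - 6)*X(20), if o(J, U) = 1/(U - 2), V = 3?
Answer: -14335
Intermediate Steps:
o(J, U) = 1/(-2 + U)
X(I) = I + 3*I² (X(I) = I*(3*I) + I = 3*I² + I = I + 3*I²)
((-6 + o(6, 6)) - 6)*X(20) = ((-6 + 1/(-2 + 6)) - 6)*(20*(1 + 3*20)) = ((-6 + 1/4) - 6)*(20*(1 + 60)) = ((-6 + ¼) - 6)*(20*61) = (-23/4 - 6)*1220 = -47/4*1220 = -14335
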